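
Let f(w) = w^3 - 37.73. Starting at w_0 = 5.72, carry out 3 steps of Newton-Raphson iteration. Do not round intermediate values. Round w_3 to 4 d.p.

Newton update: w ← w − f(w)/f'(w).
f'(w) = 3w^2
w_0 = 5.720000: f = 149.419248, f' = 98.155200 → w_1 = 5.720000 - (149.419248)/(98.155200) = 4.197725
w_1 = 4.197725: f = 36.237650, f' = 52.862675 → w_2 = 4.197725 - (36.237650)/(52.862675) = 3.512219
w_2 = 3.512219: f = 5.595624, f' = 37.007050 → w_3 = 3.512219 - (5.595624)/(37.007050) = 3.361015

3.3610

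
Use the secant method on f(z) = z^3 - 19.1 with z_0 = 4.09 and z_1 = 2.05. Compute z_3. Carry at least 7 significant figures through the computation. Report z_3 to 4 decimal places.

Secant update: z_(k+1) = z_k − f(z_k)·(z_k − z_(k-1))/(f(z_k) − f(z_(k-1))).
f(z_0) = 49.317929, f(z_1) = -10.484875
z_2 = 2.050000 - (-10.484875)·(2.050000 - 4.090000)/(-10.484875 - (49.317929)) = 2.407661; f(z_2) = -5.143191
z_3 = 2.407661 - (-5.143191)·(2.407661 - 2.050000)/(-5.143191 - (-10.484875)) = 2.752032; f(z_3) = 1.743010

2.7520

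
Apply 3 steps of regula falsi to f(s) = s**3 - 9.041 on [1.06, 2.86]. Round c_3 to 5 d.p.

2.04507

False-position update: c = (a·f(b) − b·f(a))/(f(b) − f(a)); replace the endpoint whose sign matches f(c).
f(1.060000) = -7.849984, f(2.860000) = 14.352656
step 1: c = 1.696410, f(c) = -4.159064 < 0 → new bracket [1.696410, 2.860000]
step 2: c = 1.957836, f(c) = -1.536380 < 0 → new bracket [1.957836, 2.860000]
step 3: c = 2.045070, f(c) = -0.487883 < 0 → new bracket [2.045070, 2.860000]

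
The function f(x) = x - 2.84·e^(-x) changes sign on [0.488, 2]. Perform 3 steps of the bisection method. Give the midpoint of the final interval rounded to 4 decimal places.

f(0.488000) = -1.255342, f(2.000000) = 1.615648 (opposite signs)
step 1: m = 1.244000, f(m) = 0.425430 > 0 → root in [0.488000, 1.244000]
step 2: m = 0.866000, f(m) = -0.328591 < 0 → root in [0.866000, 1.244000]
step 3: m = 1.055000, f(m) = 0.066134 > 0 → root in [0.866000, 1.055000]
Midpoint of [0.866000, 1.055000] = 0.960500

0.9605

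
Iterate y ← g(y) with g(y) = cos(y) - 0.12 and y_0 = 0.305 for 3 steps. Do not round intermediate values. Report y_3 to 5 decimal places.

y_1 = g(0.305000) = 0.833847
y_2 = g(0.833847) = 0.552032
y_3 = g(0.552032) = 0.731461

0.73146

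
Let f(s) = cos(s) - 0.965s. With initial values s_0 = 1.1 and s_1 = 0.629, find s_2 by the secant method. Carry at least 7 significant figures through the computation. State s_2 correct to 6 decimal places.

f(s_0) = -0.607904, f(s_1) = 0.201631
s_2 = 0.629000 - (0.201631)·(0.629000 - 1.100000)/(0.201631 - (-0.607904)) = 0.746312; f(s_2) = 0.014006

0.746312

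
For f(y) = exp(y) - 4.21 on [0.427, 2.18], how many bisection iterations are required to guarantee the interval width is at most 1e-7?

25

Initial width b − a = 2.18 − 0.427 = 1.753000.
After n steps the width is (b−a)/2^n; need (b−a)/2^n ≤ 1e-7.
So n ≥ log₂(1.753000/1e-7) = log₂(17530000.0000) ≈ 24.0633.
Hence n = 25.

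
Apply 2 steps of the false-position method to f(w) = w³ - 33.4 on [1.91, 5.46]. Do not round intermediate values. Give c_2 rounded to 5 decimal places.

f(1.910000) = -26.432129, f(5.460000) = 129.371336
step 1: c = 2.512259, f(c) = -17.544012 < 0 → new bracket [2.512259, 5.460000]
step 2: c = 2.864266, f(c) = -9.901507 < 0 → new bracket [2.864266, 5.460000]

2.86427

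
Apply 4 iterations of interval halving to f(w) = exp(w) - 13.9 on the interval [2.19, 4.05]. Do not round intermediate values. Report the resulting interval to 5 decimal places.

[2.53875, 2.65500]

f(2.190000) = -4.964787, f(4.050000) = 43.497457 (opposite signs)
step 1: m = 3.120000, f(m) = 8.746380 > 0 → root in [2.190000, 3.120000]
step 2: m = 2.655000, f(m) = 0.324986 > 0 → root in [2.190000, 2.655000]
step 3: m = 2.422500, f(m) = -2.625991 < 0 → root in [2.422500, 2.655000]
step 4: m = 2.538750, f(m) = -1.236169 < 0 → root in [2.538750, 2.655000]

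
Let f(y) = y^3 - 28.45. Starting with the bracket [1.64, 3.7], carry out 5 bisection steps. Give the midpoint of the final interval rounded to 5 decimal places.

3.02406

f(1.640000) = -24.039056, f(3.700000) = 22.203000 (opposite signs)
step 1: m = 2.670000, f(m) = -9.415837 < 0 → root in [2.670000, 3.700000]
step 2: m = 3.185000, f(m) = 3.859357 > 0 → root in [2.670000, 3.185000]
step 3: m = 2.927500, f(m) = -3.360575 < 0 → root in [2.927500, 3.185000]
step 4: m = 3.056250, f(m) = 0.097405 > 0 → root in [2.927500, 3.056250]
step 5: m = 2.991875, f(m) = -1.668781 < 0 → root in [2.991875, 3.056250]
Midpoint of [2.991875, 3.056250] = 3.024063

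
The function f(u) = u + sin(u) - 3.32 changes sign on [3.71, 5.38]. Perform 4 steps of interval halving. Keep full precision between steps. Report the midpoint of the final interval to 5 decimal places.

4.17969

f(3.710000) = -0.148291, f(5.380000) = 1.274697 (opposite signs)
step 1: m = 4.545000, f(m) = 0.238977 > 0 → root in [3.710000, 4.545000]
step 2: m = 4.127500, f(m) = -0.026273 < 0 → root in [4.127500, 4.545000]
step 3: m = 4.336250, f(m) = 0.086160 > 0 → root in [4.127500, 4.336250]
step 4: m = 4.231875, f(m) = 0.025118 > 0 → root in [4.127500, 4.231875]
Midpoint of [4.127500, 4.231875] = 4.179688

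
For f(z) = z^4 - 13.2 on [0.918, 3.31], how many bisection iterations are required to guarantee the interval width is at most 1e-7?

Initial width b − a = 3.31 − 0.918 = 2.392000.
After n steps the width is (b−a)/2^n; need (b−a)/2^n ≤ 1e-7.
So n ≥ log₂(2.392000/1e-7) = log₂(23920000.0000) ≈ 24.5117.
Hence n = 25.

25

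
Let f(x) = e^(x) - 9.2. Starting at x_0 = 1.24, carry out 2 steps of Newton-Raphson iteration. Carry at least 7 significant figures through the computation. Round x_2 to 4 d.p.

2.4074

Newton update: x ← x − f(x)/f'(x).
f'(x) = e^(x)
x_0 = 1.240000: f = -5.744387, f' = 3.455613 → x_1 = 1.240000 - (-5.744387)/(3.455613) = 2.902335
x_1 = 2.902335: f = 9.016628, f' = 18.216628 → x_2 = 2.902335 - (9.016628)/(18.216628) = 2.407368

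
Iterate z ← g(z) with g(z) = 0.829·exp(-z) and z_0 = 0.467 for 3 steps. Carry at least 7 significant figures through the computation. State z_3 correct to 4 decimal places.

z_1 = g(0.467000) = 0.519684
z_2 = g(0.519684) = 0.493014
z_3 = g(0.493014) = 0.506339

0.5063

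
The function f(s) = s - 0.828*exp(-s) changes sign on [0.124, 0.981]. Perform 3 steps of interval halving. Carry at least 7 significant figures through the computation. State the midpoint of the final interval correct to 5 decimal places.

0.49894

f(0.124000) = -0.607439, f(0.981000) = 0.670553 (opposite signs)
step 1: m = 0.552500, f(m) = 0.075978 > 0 → root in [0.124000, 0.552500]
step 2: m = 0.338250, f(m) = -0.252128 < 0 → root in [0.338250, 0.552500]
step 3: m = 0.445375, f(m) = -0.085029 < 0 → root in [0.445375, 0.552500]
Midpoint of [0.445375, 0.552500] = 0.498937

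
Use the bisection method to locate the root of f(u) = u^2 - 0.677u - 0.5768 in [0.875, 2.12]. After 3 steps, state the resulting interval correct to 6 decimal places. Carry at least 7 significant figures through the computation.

[1.030625, 1.186250]

f(0.875000) = -0.403550, f(2.120000) = 2.482360 (opposite signs)
step 1: m = 1.497500, f(m) = 0.651899 > 0 → root in [0.875000, 1.497500]
step 2: m = 1.186250, f(m) = 0.027298 > 0 → root in [0.875000, 1.186250]
step 3: m = 1.030625, f(m) = -0.212345 < 0 → root in [1.030625, 1.186250]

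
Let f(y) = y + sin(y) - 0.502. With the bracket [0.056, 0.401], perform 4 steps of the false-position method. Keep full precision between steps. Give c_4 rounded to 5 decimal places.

0.25233

f(0.056000) = -0.390029, f(0.401000) = 0.289339
step 1: c = 0.254066, f(c) = 0.003408 > 0 → new bracket [0.056000, 0.254066]
step 2: c = 0.252351, f(c) = 0.000031 > 0 → new bracket [0.056000, 0.252351]
step 3: c = 0.252335, f(c) = 0.000000 > 0 → new bracket [0.056000, 0.252335]
step 4: c = 0.252335, f(c) = 0.000000 > 0 → new bracket [0.056000, 0.252335]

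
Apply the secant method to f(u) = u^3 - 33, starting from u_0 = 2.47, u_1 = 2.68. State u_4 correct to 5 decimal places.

3.20610

Secant update: u_(k+1) = u_k − f(u_k)·(u_k − u_(k-1))/(f(u_k) − f(u_(k-1))).
f(u_0) = -17.930777, f(u_1) = -13.751168
u_2 = 2.680000 - (-13.751168)·(2.680000 - 2.470000)/(-13.751168 - (-17.930777)) = 3.370913; f(u_2) = 5.303861
u_3 = 3.370913 - (5.303861)·(3.370913 - 2.680000)/(5.303861 - (-13.751168)) = 3.178601; f(u_3) = -0.884989
u_4 = 3.178601 - (-0.884989)·(3.178601 - 3.370913)/(-0.884989 - (5.303861)) = 3.206101; f(u_4) = -0.044216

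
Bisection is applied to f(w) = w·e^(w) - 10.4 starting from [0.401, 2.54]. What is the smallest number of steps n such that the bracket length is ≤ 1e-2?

8

Initial width b − a = 2.54 − 0.401 = 2.139000.
After n steps the width is (b−a)/2^n; need (b−a)/2^n ≤ 1e-2.
So n ≥ log₂(2.139000/1e-2) = log₂(213.9000) ≈ 7.7408.
Hence n = 8.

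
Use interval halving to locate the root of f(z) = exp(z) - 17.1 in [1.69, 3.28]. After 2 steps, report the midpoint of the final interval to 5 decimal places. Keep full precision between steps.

2.68375

f(1.690000) = -11.680519, f(3.280000) = 9.475773 (opposite signs)
step 1: m = 2.485000, f(m) = -5.098880 < 0 → root in [2.485000, 3.280000]
step 2: m = 2.882500, f(m) = 0.758865 > 0 → root in [2.485000, 2.882500]
Midpoint of [2.485000, 2.882500] = 2.683750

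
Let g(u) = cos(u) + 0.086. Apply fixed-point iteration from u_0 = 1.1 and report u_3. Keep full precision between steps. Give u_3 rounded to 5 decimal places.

0.67262

u_1 = g(1.100000) = 0.539596
u_2 = g(0.539596) = 0.943916
u_3 = g(0.943916) = 0.672621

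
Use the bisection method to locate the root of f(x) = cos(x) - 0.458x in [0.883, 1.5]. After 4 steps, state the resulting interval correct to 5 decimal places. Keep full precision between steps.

[1.03725, 1.07581]

f(0.883000) = 0.230422, f(1.500000) = -0.616263 (opposite signs)
step 1: m = 1.191500, f(m) = -0.175440 < 0 → root in [0.883000, 1.191500]
step 2: m = 1.037250, f(m) = 0.033529 > 0 → root in [1.037250, 1.191500]
step 3: m = 1.114375, f(m) = -0.069645 < 0 → root in [1.037250, 1.114375]
step 4: m = 1.075813, f(m) = -0.017705 < 0 → root in [1.037250, 1.075813]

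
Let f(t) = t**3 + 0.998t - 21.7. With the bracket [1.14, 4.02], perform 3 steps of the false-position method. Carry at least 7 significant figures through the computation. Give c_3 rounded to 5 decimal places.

f(1.140000) = -19.080736, f(4.020000) = 47.276768
step 1: c = 1.968128, f(c) = -12.112207 < 0 → new bracket [1.968128, 4.020000]
step 2: c = 2.386601, f(c) = -5.724409 < 0 → new bracket [2.386601, 4.020000]
step 3: c = 2.563017, f(c) = -2.305503 < 0 → new bracket [2.563017, 4.020000]

2.56302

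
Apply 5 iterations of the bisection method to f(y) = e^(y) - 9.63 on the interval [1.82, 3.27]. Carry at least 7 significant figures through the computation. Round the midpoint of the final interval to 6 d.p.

2.250469

f(1.820000) = -3.458142, f(3.270000) = 16.681339 (opposite signs)
step 1: m = 2.545000, f(m) = 3.113228 > 0 → root in [1.820000, 2.545000]
step 2: m = 2.182500, f(m) = -0.761550 < 0 → root in [2.182500, 2.545000]
step 3: m = 2.363750, f(m) = 1.000742 > 0 → root in [2.182500, 2.363750]
step 4: m = 2.273125, f(m) = 0.079696 > 0 → root in [2.182500, 2.273125]
step 5: m = 2.227813, f(m) = -0.350455 < 0 → root in [2.227813, 2.273125]
Midpoint of [2.227813, 2.273125] = 2.250469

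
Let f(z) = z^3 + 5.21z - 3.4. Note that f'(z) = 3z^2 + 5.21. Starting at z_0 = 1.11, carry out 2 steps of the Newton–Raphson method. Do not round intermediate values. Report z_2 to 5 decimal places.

Newton update: z ← z − f(z)/f'(z).
z_0 = 1.110000: f = 3.750731, f' = 8.906300 → z_1 = 1.110000 - (3.750731)/(8.906300) = 0.688868
z_1 = 0.688868: f = 0.515895, f' = 6.633616 → z_2 = 0.688868 - (0.515895)/(6.633616) = 0.611098

0.61110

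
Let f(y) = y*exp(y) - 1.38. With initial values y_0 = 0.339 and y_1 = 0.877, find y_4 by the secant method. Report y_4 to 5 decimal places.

Secant update: y_(k+1) = y_k − f(y_k)·(y_k − y_(k-1))/(f(y_k) − f(y_(k-1))).
f(y_0) = -0.904199, f(y_1) = 0.728025
y_2 = 0.877000 - (0.728025)·(0.877000 - 0.339000)/(0.728025 - (-0.904199)) = 0.637034; f(y_2) = -0.175454
y_3 = 0.637034 - (-0.175454)·(0.637034 - 0.877000)/(-0.175454 - (0.728025)) = 0.683635; f(y_3) = -0.025673
y_4 = 0.683635 - (-0.025673)·(0.683635 - 0.637034)/(-0.025673 - (-0.175454)) = 0.691623; f(y_4) = 0.001139

0.69162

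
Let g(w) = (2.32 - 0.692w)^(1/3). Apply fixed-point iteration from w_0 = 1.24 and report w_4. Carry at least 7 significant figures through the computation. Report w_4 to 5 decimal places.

1.15080

w_1 = g(1.240000) = 1.134944
w_2 = g(1.134944) = 1.153454
w_3 = g(1.153454) = 1.150236
w_4 = g(1.150236) = 1.150796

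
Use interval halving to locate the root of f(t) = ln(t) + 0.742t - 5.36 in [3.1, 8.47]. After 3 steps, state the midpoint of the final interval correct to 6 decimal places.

4.778125

f(3.100000) = -1.928398, f(8.470000) = 3.061271 (opposite signs)
step 1: m = 5.785000, f(m) = 0.687738 > 0 → root in [3.100000, 5.785000]
step 2: m = 4.442500, f(m) = -0.572448 < 0 → root in [4.442500, 5.785000]
step 3: m = 5.113750, f(m) = 0.066335 > 0 → root in [4.442500, 5.113750]
Midpoint of [4.442500, 5.113750] = 4.778125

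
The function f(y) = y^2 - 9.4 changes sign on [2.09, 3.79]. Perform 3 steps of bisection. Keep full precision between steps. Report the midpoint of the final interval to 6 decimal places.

3.046250

f(2.090000) = -5.031900, f(3.790000) = 4.964100 (opposite signs)
step 1: m = 2.940000, f(m) = -0.756400 < 0 → root in [2.940000, 3.790000]
step 2: m = 3.365000, f(m) = 1.923225 > 0 → root in [2.940000, 3.365000]
step 3: m = 3.152500, f(m) = 0.538256 > 0 → root in [2.940000, 3.152500]
Midpoint of [2.940000, 3.152500] = 3.046250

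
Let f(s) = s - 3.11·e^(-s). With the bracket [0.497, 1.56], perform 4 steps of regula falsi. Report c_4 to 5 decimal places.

1.06869

f(0.497000) = -1.394978, f(1.560000) = 0.906477
step 1: c = 1.141315, f(c) = 0.147985 > 0 → new bracket [0.497000, 1.141315]
step 2: c = 1.079519, f(c) = 0.022869 > 0 → new bracket [0.497000, 1.079519]
step 3: c = 1.070123, f(c) = 0.003499 > 0 → new bracket [0.497000, 1.070123]
step 4: c = 1.068690, f(c) = 0.000534 > 0 → new bracket [0.497000, 1.068690]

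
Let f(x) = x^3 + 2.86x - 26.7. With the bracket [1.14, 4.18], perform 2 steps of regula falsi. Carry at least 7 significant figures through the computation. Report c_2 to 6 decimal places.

2.384423

f(1.140000) = -21.958056, f(4.180000) = 58.289432
step 1: c = 1.971833, f(c) = -13.393827 < 0 → new bracket [1.971833, 4.180000]
step 2: c = 2.384423, f(c) = -6.323978 < 0 → new bracket [2.384423, 4.180000]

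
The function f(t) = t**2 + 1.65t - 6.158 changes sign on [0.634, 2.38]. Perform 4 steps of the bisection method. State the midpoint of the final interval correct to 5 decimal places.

f(0.634000) = -4.709944, f(2.380000) = 3.433400 (opposite signs)
step 1: m = 1.507000, f(m) = -1.400401 < 0 → root in [1.507000, 2.380000]
step 2: m = 1.943500, f(m) = 0.825967 > 0 → root in [1.507000, 1.943500]
step 3: m = 1.725250, f(m) = -0.334850 < 0 → root in [1.725250, 1.943500]
step 4: m = 1.834375, f(m) = 0.233650 > 0 → root in [1.725250, 1.834375]
Midpoint of [1.725250, 1.834375] = 1.779812

1.77981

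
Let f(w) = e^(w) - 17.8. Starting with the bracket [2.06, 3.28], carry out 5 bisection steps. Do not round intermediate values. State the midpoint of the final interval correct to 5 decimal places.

2.87969

f(2.060000) = -9.954030, f(3.280000) = 8.775773 (opposite signs)
step 1: m = 2.670000, f(m) = -3.360031 < 0 → root in [2.670000, 3.280000]
step 2: m = 2.975000, f(m) = 1.789623 > 0 → root in [2.670000, 2.975000]
step 3: m = 2.822500, f(m) = -0.981155 < 0 → root in [2.822500, 2.975000]
step 4: m = 2.898750, f(m) = 0.351442 > 0 → root in [2.822500, 2.898750]
step 5: m = 2.860625, f(m) = -0.327556 < 0 → root in [2.860625, 2.898750]
Midpoint of [2.860625, 2.898750] = 2.879687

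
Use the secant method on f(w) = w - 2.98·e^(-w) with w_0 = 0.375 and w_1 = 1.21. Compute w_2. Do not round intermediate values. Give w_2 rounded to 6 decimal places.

1.075457

f(w_0) = -1.673122, f(w_1) = 0.321372
w_2 = 1.210000 - (0.321372)·(1.210000 - 0.375000)/(0.321372 - (-1.673122)) = 1.075457; f(w_2) = 0.058854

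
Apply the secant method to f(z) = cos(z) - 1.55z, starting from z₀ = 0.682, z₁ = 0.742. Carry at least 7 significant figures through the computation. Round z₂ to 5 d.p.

0.55456

f(z_0) = -0.280786, f(z_1) = -0.412981
z_2 = 0.742000 - (-0.412981)·(0.742000 - 0.682000)/(-0.412981 - (-0.280786)) = 0.554558; f(z_2) = -0.009432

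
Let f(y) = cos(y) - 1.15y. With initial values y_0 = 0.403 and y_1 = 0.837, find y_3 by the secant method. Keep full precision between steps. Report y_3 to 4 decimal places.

0.6772

f(y_0) = 0.456439, f(y_1) = -0.292856
y_2 = 0.837000 - (-0.292856)·(0.837000 - 0.403000)/(-0.292856 - (0.456439)) = 0.667374; f(y_2) = 0.017969
y_3 = 0.667374 - (0.017969)·(0.667374 - 0.837000)/(0.017969 - (-0.292856)) = 0.677180; f(y_3) = 0.000585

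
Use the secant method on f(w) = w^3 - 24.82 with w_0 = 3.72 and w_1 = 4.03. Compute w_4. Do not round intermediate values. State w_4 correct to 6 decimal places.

2.921172

Secant update: w_(k+1) = w_k − f(w_k)·(w_k − w_(k-1))/(f(w_k) − f(w_(k-1))).
f(w_0) = 26.658848, f(w_1) = 40.630827
w_2 = 4.030000 - (40.630827)·(4.030000 - 3.720000)/(40.630827 - (26.658848)) = 3.128513; f(w_2) = 5.800616
w_3 = 3.128513 - (5.800616)·(3.128513 - 4.030000)/(5.800616 - (40.630827)) = 2.978380; f(w_3) = 1.600447
w_4 = 2.978380 - (1.600447)·(2.978380 - 3.128513)/(1.600447 - (5.800616)) = 2.921172; f(w_4) = 0.107086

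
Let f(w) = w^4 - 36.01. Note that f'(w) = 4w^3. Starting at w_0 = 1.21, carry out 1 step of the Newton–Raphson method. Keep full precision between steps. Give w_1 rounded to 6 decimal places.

5.989177

Newton update: w ← w − f(w)/f'(w).
w_0 = 1.210000: f = -33.866411, f' = 7.086244 → w_1 = 1.210000 - (-33.866411)/(7.086244) = 5.989177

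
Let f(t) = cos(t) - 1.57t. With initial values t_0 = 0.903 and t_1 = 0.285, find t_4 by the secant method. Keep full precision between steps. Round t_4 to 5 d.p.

0.54475

f(t_0) = -0.798453, f(t_1) = 0.512212
t_2 = 0.285000 - (0.512212)·(0.285000 - 0.903000)/(0.512212 - (-0.798453)) = 0.526516; f(t_2) = 0.037932
t_3 = 0.526516 - (0.037932)·(0.526516 - 0.285000)/(0.037932 - (0.512212)) = 0.545833; f(t_3) = -0.002262
t_4 = 0.545833 - (-0.002262)·(0.545833 - 0.526516)/(-0.002262 - (0.037932)) = 0.544746; f(t_4) = 0.000009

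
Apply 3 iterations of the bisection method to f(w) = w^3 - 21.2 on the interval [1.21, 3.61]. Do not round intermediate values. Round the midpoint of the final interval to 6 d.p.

f(1.210000) = -19.428439, f(3.610000) = 25.845881 (opposite signs)
step 1: m = 2.410000, f(m) = -7.202479 < 0 → root in [2.410000, 3.610000]
step 2: m = 3.010000, f(m) = 6.070901 > 0 → root in [2.410000, 3.010000]
step 3: m = 2.710000, f(m) = -1.297489 < 0 → root in [2.710000, 3.010000]
Midpoint of [2.710000, 3.010000] = 2.860000

2.860000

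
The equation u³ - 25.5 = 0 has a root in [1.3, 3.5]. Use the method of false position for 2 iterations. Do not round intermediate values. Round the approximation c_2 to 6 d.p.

2.874239

False-position update: c = (a·f(b) − b·f(a))/(f(b) − f(a)); replace the endpoint whose sign matches f(c).
f(1.300000) = -23.303000, f(3.500000) = 17.375000
step 1: c = 2.560303, f(c) = -8.716829 < 0 → new bracket [2.560303, 3.500000]
step 2: c = 2.874239, f(c) = -1.755183 < 0 → new bracket [2.874239, 3.500000]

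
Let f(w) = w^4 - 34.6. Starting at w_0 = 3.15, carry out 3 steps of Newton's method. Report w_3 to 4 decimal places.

2.4257

f'(w) = 4w^3
w_0 = 3.150000: f = 63.856006, f' = 125.023500 → w_1 = 3.150000 - (63.856006)/(125.023500) = 2.639248
w_1 = 2.639248: f = 13.919999, f' = 73.536098 → w_2 = 2.639248 - (13.919999)/(73.536098) = 2.449953
w_2 = 2.449953: f = 1.427253, f' = 58.821129 → w_3 = 2.449953 - (1.427253)/(58.821129) = 2.425689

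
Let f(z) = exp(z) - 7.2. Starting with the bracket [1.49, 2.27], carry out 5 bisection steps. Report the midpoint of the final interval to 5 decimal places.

f(1.490000) = -2.762904, f(2.270000) = 2.479401 (opposite signs)
step 1: m = 1.880000, f(m) = -0.646495 < 0 → root in [1.880000, 2.270000]
step 2: m = 2.075000, f(m) = 0.764546 > 0 → root in [1.880000, 2.075000]
step 3: m = 1.977500, f(m) = 0.024659 > 0 → root in [1.880000, 1.977500]
step 4: m = 1.928750, f(m) = -0.319096 < 0 → root in [1.928750, 1.977500]
step 5: m = 1.953125, f(m) = -0.149313 < 0 → root in [1.953125, 1.977500]
Midpoint of [1.953125, 1.977500] = 1.965313

1.96531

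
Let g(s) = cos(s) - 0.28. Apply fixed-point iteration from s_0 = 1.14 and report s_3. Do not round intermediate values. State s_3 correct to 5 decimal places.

s_1 = g(1.140000) = 0.137595
s_2 = g(0.137595) = 0.710549
s_3 = g(0.710549) = 0.478004

0.47800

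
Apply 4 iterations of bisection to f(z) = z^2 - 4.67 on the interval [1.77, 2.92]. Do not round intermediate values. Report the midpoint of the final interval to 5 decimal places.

2.16531

f(1.770000) = -1.537100, f(2.920000) = 3.856400 (opposite signs)
step 1: m = 2.345000, f(m) = 0.829025 > 0 → root in [1.770000, 2.345000]
step 2: m = 2.057500, f(m) = -0.436694 < 0 → root in [2.057500, 2.345000]
step 3: m = 2.201250, f(m) = 0.175502 > 0 → root in [2.057500, 2.201250]
step 4: m = 2.129375, f(m) = -0.135762 < 0 → root in [2.129375, 2.201250]
Midpoint of [2.129375, 2.201250] = 2.165312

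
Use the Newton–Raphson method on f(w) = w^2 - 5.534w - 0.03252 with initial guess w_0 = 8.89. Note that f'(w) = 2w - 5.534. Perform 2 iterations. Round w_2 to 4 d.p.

Newton update: w ← w − f(w)/f'(w).
w_0 = 8.890000: f = 29.802320, f' = 12.246000 → w_1 = 8.890000 - (29.802320)/(12.246000) = 6.456363
w_1 = 6.456363: f = 5.922590, f' = 7.378726 → w_2 = 6.456363 - (5.922590)/(7.378726) = 5.653705

5.6537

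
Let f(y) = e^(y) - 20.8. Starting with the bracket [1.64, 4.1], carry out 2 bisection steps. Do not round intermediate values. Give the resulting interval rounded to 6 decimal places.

[2.870000, 3.485000]

f(1.640000) = -15.644830, f(4.100000) = 39.540288 (opposite signs)
step 1: m = 2.870000, f(m) = -3.162982 < 0 → root in [2.870000, 4.100000]
step 2: m = 3.485000, f(m) = 11.822427 > 0 → root in [2.870000, 3.485000]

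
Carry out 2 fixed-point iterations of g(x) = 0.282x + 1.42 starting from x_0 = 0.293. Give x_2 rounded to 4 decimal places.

x_1 = g(0.293000) = 1.502626
x_2 = g(1.502626) = 1.843741

1.8437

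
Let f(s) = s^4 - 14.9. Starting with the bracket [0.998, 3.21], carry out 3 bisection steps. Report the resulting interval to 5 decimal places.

[1.82750, 2.10400]

f(0.998000) = -13.907976, f(3.210000) = 91.274477 (opposite signs)
step 1: m = 2.104000, f(m) = 4.696700 > 0 → root in [0.998000, 2.104000]
step 2: m = 1.551000, f(m) = -9.113084 < 0 → root in [1.551000, 2.104000]
step 3: m = 1.827500, f(m) = -3.746028 < 0 → root in [1.827500, 2.104000]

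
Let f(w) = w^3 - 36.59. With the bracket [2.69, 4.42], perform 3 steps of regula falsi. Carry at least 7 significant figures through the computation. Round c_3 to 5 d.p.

False-position update: c = (a·f(b) − b·f(a))/(f(b) − f(a)); replace the endpoint whose sign matches f(c).
f(2.690000) = -17.124891, f(4.420000) = 49.760888
step 1: c = 3.132935, f(c) = -5.839356 < 0 → new bracket [3.132935, 4.420000]
step 2: c = 3.268108, f(c) = -1.684883 < 0 → new bracket [3.268108, 4.420000]
step 3: c = 3.305833, f(c) = -0.462100 < 0 → new bracket [3.305833, 4.420000]

3.30583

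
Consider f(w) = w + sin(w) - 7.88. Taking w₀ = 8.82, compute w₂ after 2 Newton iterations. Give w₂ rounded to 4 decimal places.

4.0340

f'(w) = 1 + cos(w)
w_0 = 8.820000: f = 1.508579, f' = 0.177372 → w_1 = 8.820000 - (1.508579)/(0.177372) = 0.314810
w_1 = 0.314810: f = -7.255554, f' = 1.950855 → w_2 = 0.314810 - (-7.255554)/(1.950855) = 4.033976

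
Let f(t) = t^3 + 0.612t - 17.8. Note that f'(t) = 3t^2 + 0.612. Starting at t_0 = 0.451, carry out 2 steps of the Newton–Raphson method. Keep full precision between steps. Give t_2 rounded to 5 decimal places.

Newton update: t ← t − f(t)/f'(t).
t_0 = 0.451000: f = -17.432254, f' = 1.222203 → t_1 = 0.451000 - (-17.432254)/(1.222203) = 14.713978
t_1 = 14.713978: f = 3176.797905, f' = 650.115420 → t_2 = 14.713978 - (3176.797905)/(650.115420) = 9.827464

9.82746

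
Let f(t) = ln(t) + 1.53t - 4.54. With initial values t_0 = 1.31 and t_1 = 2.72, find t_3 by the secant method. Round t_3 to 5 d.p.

Secant update: t_(k+1) = t_k − f(t_k)·(t_k − t_(k-1))/(f(t_k) − f(t_(k-1))).
f(t_0) = -2.265673, f(t_1) = 0.622232
t_2 = 2.720000 - (0.622232)·(2.720000 - 1.310000)/(0.622232 - (-2.265673)) = 2.416199; f(t_2) = 0.038981
t_3 = 2.416199 - (0.038981)·(2.416199 - 2.720000)/(0.038981 - (0.622232)) = 2.395895; f(t_3) = -0.000523

2.39590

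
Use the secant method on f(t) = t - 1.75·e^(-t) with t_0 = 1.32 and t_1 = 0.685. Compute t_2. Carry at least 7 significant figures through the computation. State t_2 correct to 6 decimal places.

0.804271

f(t_0) = 0.852513, f(t_1) = -0.197158
t_2 = 0.685000 - (-0.197158)·(0.685000 - 1.320000)/(-0.197158 - (0.852513)) = 0.804271; f(t_2) = 0.021296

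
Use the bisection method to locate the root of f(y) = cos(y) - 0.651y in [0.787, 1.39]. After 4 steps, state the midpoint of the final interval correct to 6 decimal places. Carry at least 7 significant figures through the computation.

0.918906

f(0.787000) = 0.193636, f(1.390000) = -0.725077 (opposite signs)
step 1: m = 1.088500, f(m) = -0.244799 < 0 → root in [0.787000, 1.088500]
step 2: m = 0.937750, f(m) = -0.018872 < 0 → root in [0.787000, 0.937750]
step 3: m = 0.862375, f(m) = 0.089230 > 0 → root in [0.862375, 0.937750]
step 4: m = 0.900063, f(m) = 0.035620 > 0 → root in [0.900063, 0.937750]
Midpoint of [0.900063, 0.937750] = 0.918906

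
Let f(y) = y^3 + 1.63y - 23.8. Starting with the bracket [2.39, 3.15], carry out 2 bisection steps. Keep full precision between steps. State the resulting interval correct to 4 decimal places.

[2.5800, 2.7700]

f(2.390000) = -6.252381, f(3.150000) = 12.590375 (opposite signs)
step 1: m = 2.770000, f(m) = 1.969033 > 0 → root in [2.390000, 2.770000]
step 2: m = 2.580000, f(m) = -2.421088 < 0 → root in [2.580000, 2.770000]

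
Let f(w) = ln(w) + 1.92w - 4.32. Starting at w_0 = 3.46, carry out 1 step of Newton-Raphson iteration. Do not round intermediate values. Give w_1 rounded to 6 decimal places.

f'(w) = 1/w + 1.92
w_0 = 3.460000: f = 3.564469, f' = 2.209017 → w_1 = 3.460000 - (3.564469)/(2.209017) = 1.846401

1.846401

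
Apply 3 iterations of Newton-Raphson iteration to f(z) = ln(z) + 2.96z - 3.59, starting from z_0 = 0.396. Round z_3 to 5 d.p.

f'(z) = 1/z + 2.96
z_0 = 0.396000: f = -3.344181, f' = 5.485253 → z_1 = 0.396000 - (-3.344181)/(5.485253) = 1.005668
z_1 = 1.005668: f = -0.607572, f' = 3.954364 → z_2 = 1.005668 - (-0.607572)/(3.954364) = 1.159314
z_2 = 1.159314: f = -0.010604, f' = 3.822579 → z_3 = 1.159314 - (-0.010604)/(3.822579) = 1.162088

1.16209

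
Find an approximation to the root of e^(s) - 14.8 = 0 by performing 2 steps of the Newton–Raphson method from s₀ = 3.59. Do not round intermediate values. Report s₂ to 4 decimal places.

f'(s) = e^(s)
s_0 = 3.590000: f = 21.434076, f' = 36.234076 → s_1 = 3.590000 - (21.434076)/(36.234076) = 2.998455
s_1 = 2.998455: f = 5.254535, f' = 20.054535 → s_2 = 2.998455 - (5.254535)/(20.054535) = 2.736443

2.7364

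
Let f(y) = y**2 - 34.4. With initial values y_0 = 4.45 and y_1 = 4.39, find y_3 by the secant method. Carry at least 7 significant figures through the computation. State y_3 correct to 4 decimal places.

Secant update: y_(k+1) = y_k − f(y_k)·(y_k − y_(k-1))/(f(y_k) − f(y_(k-1))).
f(y_0) = -14.597500, f(y_1) = -15.127900
y_2 = 4.390000 - (-15.127900)·(4.390000 - 4.450000)/(-15.127900 - (-14.597500)) = 6.101301; f(y_2) = 2.825873
y_3 = 6.101301 - (2.825873)·(6.101301 - 4.390000)/(2.825873 - (-15.127900)) = 5.831947; f(y_3) = -0.388394

5.8319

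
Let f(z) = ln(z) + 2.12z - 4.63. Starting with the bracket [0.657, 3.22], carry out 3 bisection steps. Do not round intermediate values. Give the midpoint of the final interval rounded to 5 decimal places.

1.77831

f(0.657000) = -3.657231, f(3.220000) = 3.365781 (opposite signs)
step 1: m = 1.938500, f(m) = 0.141534 > 0 → root in [0.657000, 1.938500]
step 2: m = 1.297750, f(m) = -1.618138 < 0 → root in [1.297750, 1.938500]
step 3: m = 1.618125, f(m) = -0.718307 < 0 → root in [1.618125, 1.938500]
Midpoint of [1.618125, 1.938500] = 1.778313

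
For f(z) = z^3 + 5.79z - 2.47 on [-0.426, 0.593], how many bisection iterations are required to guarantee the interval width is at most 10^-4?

14

Initial width b − a = 0.593 − -0.426 = 1.019000.
After n steps the width is (b−a)/2^n; need (b−a)/2^n ≤ 10^-4.
So n ≥ log₂(1.019000/10^-4) = log₂(10190.0000) ≈ 13.3149.
Hence n = 14.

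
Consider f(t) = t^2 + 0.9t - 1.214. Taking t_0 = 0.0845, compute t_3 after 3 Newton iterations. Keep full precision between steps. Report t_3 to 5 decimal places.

0.74121

Newton update: t ← t − f(t)/f'(t).
f'(t) = 2t + 0.9
t_0 = 0.084500: f = -1.130810, f' = 1.069000 → t_1 = 0.084500 - (-1.130810)/(1.069000) = 1.142320
t_1 = 1.142320: f = 1.118983, f' = 3.184640 → t_2 = 1.142320 - (1.118983)/(3.184640) = 0.790951
t_2 = 0.790951: f = 0.123460, f' = 2.481903 → t_3 = 0.790951 - (0.123460)/(2.481903) = 0.741207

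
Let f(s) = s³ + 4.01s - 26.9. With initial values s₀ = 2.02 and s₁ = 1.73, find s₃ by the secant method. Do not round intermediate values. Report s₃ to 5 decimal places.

f(s_0) = -10.557392, f(s_1) = -14.784983
s_2 = 1.730000 - (-14.784983)·(1.730000 - 2.020000)/(-14.784983 - (-10.557392)) = 2.744205; f(s_2) = 4.769947
s_3 = 2.744205 - (4.769947)·(2.744205 - 1.730000)/(4.769947 - (-14.784983)) = 2.496815; f(s_3) = -1.322422

2.49681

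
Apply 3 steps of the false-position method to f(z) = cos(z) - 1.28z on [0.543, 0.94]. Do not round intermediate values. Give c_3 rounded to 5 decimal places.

0.63085

f(0.543000) = 0.161122, f(0.940000) = -0.613412
step 1: c = 0.625586, f(c) = 0.009870 > 0 → new bracket [0.625586, 0.940000]
step 2: c = 0.630565, f(c) = 0.000571 > 0 → new bracket [0.630565, 0.940000]
step 3: c = 0.630853, f(c) = 0.000033 > 0 → new bracket [0.630853, 0.940000]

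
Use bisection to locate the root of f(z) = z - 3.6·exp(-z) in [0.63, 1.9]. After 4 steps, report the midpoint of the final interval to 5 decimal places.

1.14594

f(0.630000) = -1.287330, f(1.900000) = 1.361553 (opposite signs)
step 1: m = 1.265000, f(m) = 0.248939 > 0 → root in [0.630000, 1.265000]
step 2: m = 0.947500, f(m) = -0.448253 < 0 → root in [0.947500, 1.265000]
step 3: m = 1.106250, f(m) = -0.084620 < 0 → root in [1.106250, 1.265000]
step 4: m = 1.185625, f(m) = 0.085626 > 0 → root in [1.106250, 1.185625]
Midpoint of [1.106250, 1.185625] = 1.145938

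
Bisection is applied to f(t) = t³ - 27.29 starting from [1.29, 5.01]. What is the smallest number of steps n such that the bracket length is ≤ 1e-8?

29

Initial width b − a = 5.01 − 1.29 = 3.720000.
After n steps the width is (b−a)/2^n; need (b−a)/2^n ≤ 1e-8.
So n ≥ log₂(3.720000/1e-8) = log₂(372000000.0000) ≈ 28.4707.
Hence n = 29.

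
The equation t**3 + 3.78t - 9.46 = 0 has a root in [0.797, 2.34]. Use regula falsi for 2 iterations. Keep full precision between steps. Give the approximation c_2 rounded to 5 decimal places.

False-position update: c = (a·f(b) − b·f(a))/(f(b) − f(a)); replace the endpoint whose sign matches f(c).
f(0.797000) = -5.941078, f(2.340000) = 12.198104
step 1: c = 1.302375, f(c) = -2.327962 < 0 → new bracket [1.302375, 2.340000]
step 2: c = 1.468666, f(c) = -0.740564 < 0 → new bracket [1.468666, 2.340000]

1.46867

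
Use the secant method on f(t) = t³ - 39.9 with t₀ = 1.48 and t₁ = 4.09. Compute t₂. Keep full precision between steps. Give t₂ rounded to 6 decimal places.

2.947990

f(t_0) = -36.658208, f(t_1) = 28.517929
t_2 = 4.090000 - (28.517929)·(4.090000 - 1.480000)/(28.517929 - (-36.658208)) = 2.947990; f(t_2) = -14.280063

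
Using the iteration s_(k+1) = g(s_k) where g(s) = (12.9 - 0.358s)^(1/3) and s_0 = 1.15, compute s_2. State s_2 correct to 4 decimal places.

s_1 = g(1.150000) = 2.320070
s_2 = g(2.320070) = 2.293834

2.2938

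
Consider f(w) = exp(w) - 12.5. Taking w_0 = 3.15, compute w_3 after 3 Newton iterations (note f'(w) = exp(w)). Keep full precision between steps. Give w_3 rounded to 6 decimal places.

2.525802

Newton update: w ← w − f(w)/f'(w).
w_0 = 3.150000: f = 10.836065, f' = 23.336065 → w_1 = 3.150000 - (10.836065)/(23.336065) = 2.685652
w_1 = 2.685652: f = 2.167756, f' = 14.667756 → w_2 = 2.685652 - (2.167756)/(14.667756) = 2.537861
w_2 = 2.537861: f = 0.152579, f' = 12.652579 → w_3 = 2.537861 - (0.152579)/(12.652579) = 2.525802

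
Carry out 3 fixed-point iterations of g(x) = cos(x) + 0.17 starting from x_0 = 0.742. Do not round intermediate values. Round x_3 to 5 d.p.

x_1 = g(0.742000) = 0.907119
x_2 = g(0.907119) = 0.786018
x_3 = g(0.786018) = 0.876668

0.87667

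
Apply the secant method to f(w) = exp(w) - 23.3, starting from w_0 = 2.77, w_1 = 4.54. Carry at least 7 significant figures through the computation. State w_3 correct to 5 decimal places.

Secant update: w_(k+1) = w_k − f(w_k)·(w_k − w_(k-1))/(f(w_k) − f(w_(k-1))).
f(w_0) = -7.341366, f(w_1) = 70.390800
w_2 = 4.540000 - (70.390800)·(4.540000 - 2.770000)/(70.390800 - (-7.341366)) = 2.937167; f(w_2) = -4.437675
w_3 = 2.937167 - (-4.437675)·(2.937167 - 4.540000)/(-4.437675 - (70.390800)) = 3.032222; f(w_3) = -2.556727

3.03222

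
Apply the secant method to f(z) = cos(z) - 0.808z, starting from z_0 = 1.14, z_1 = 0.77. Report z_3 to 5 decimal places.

0.83279

Secant update: z_(k+1) = z_k − f(z_k)·(z_k − z_(k-1))/(f(z_k) − f(z_(k-1))).
f(z_0) = -0.503525, f(z_1) = 0.095751
z_2 = 0.770000 - (0.095751)·(0.770000 - 1.140000)/(0.095751 - (-0.503525)) = 0.829118; f(z_2) = 0.005600
z_3 = 0.829118 - (0.005600)·(0.829118 - 0.770000)/(0.005600 - (0.095751)) = 0.832790; f(z_3) = -0.000079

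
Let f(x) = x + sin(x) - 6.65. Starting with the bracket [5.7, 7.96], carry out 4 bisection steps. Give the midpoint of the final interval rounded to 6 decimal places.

f(5.700000) = -1.500686, f(7.960000) = 2.304385 (opposite signs)
step 1: m = 6.830000, f(m) = 0.699969 > 0 → root in [5.700000, 6.830000]
step 2: m = 6.265000, f(m) = -0.403184 < 0 → root in [6.265000, 6.830000]
step 3: m = 6.547500, f(m) = 0.158748 > 0 → root in [6.265000, 6.547500]
step 4: m = 6.406250, f(m) = -0.120996 < 0 → root in [6.406250, 6.547500]
Midpoint of [6.406250, 6.547500] = 6.476875

6.476875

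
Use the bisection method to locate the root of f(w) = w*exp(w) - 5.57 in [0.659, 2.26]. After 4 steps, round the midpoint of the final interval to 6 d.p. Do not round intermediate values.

f(0.659000) = -4.296246, f(2.260000) = 16.087782 (opposite signs)
step 1: m = 1.459500, f(m) = 0.711406 > 0 → root in [0.659000, 1.459500]
step 2: m = 1.059250, f(m) = -2.514904 < 0 → root in [1.059250, 1.459500]
step 3: m = 1.259375, f(m) = -1.132946 < 0 → root in [1.259375, 1.459500]
step 4: m = 1.359437, f(m) = -0.276347 < 0 → root in [1.359437, 1.459500]
Midpoint of [1.359437, 1.459500] = 1.409469

1.409469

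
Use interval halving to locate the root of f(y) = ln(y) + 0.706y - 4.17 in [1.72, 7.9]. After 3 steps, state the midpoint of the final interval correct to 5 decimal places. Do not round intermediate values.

3.65125

f(1.720000) = -2.413356, f(7.900000) = 3.474263 (opposite signs)
step 1: m = 4.810000, f(m) = 0.796557 > 0 → root in [1.720000, 4.810000]
step 2: m = 3.265000, f(m) = -0.681650 < 0 → root in [3.265000, 4.810000]
step 3: m = 4.037500, f(m) = 0.076101 > 0 → root in [3.265000, 4.037500]
Midpoint of [3.265000, 4.037500] = 3.651250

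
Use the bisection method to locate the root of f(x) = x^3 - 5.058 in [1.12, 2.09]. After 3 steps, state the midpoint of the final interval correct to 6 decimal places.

1.665625

f(1.120000) = -3.653072, f(2.090000) = 4.071329 (opposite signs)
step 1: m = 1.605000, f(m) = -0.923480 < 0 → root in [1.605000, 2.090000]
step 2: m = 1.847500, f(m) = 1.247991 > 0 → root in [1.605000, 1.847500]
step 3: m = 1.726250, f(m) = 0.086120 > 0 → root in [1.605000, 1.726250]
Midpoint of [1.605000, 1.726250] = 1.665625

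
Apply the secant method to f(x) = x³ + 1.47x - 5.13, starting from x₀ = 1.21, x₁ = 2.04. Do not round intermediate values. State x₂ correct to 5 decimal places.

Secant update: x_(k+1) = x_k − f(x_k)·(x_k − x_(k-1))/(f(x_k) − f(x_(k-1))).
f(x_0) = -1.579739, f(x_1) = 6.358464
x_2 = 2.040000 - (6.358464)·(2.040000 - 1.210000)/(6.358464 - (-1.579739)) = 1.375174; f(x_2) = -0.507899

1.37517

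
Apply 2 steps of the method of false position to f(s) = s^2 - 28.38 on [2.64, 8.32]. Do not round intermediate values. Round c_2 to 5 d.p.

f(2.640000) = -21.410400, f(8.320000) = 40.842400
step 1: c = 4.593504, f(c) = -7.279724 < 0 → new bracket [4.593504, 8.320000]
step 2: c = 5.157233, f(c) = -1.782945 < 0 → new bracket [5.157233, 8.320000]

5.15723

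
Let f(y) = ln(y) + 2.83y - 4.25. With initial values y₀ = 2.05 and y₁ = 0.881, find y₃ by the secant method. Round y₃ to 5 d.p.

Secant update: y_(k+1) = y_k − f(y_k)·(y_k − y_(k-1))/(f(y_k) − f(y_(k-1))).
f(y_0) = 2.269340, f(y_1) = -1.883468
y_2 = 0.881000 - (-1.883468)·(0.881000 - 2.050000)/(-1.883468 - (2.269340)) = 1.411189; f(y_2) = 0.088098
y_3 = 1.411189 - (0.088098)·(1.411189 - 0.881000)/(0.088098 - (-1.883468)) = 1.387498; f(y_3) = 0.004122

1.38750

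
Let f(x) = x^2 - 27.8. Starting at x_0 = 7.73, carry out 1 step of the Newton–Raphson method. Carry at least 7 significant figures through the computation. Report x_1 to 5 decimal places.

Newton update: x ← x − f(x)/f'(x).
f'(x) = 2x
x_0 = 7.730000: f = 31.952900, f' = 15.460000 → x_1 = 7.730000 - (31.952900)/(15.460000) = 5.663189

5.66319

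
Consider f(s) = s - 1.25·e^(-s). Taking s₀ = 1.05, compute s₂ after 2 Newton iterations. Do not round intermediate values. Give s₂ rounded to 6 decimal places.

f'(s) = 1 + 1.25·e^(-s)
s_0 = 1.050000: f = 0.612578, f' = 1.437422 → s_1 = 1.050000 - (0.612578)/(1.437422) = 0.623836
s_1 = 0.623836: f = -0.046020, f' = 1.669856 → s_2 = 0.623836 - (-0.046020)/(1.669856) = 0.651395

0.651395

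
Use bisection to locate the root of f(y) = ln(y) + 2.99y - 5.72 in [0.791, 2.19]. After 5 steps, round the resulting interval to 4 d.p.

[1.7091, 1.7528]

f(0.791000) = -3.589367, f(2.190000) = 1.612002 (opposite signs)
step 1: m = 1.490500, f(m) = -0.864293 < 0 → root in [1.490500, 2.190000]
step 2: m = 1.840250, f(m) = 0.392249 > 0 → root in [1.490500, 1.840250]
step 3: m = 1.665375, f(m) = -0.230478 < 0 → root in [1.665375, 1.840250]
step 4: m = 1.752813, f(m) = 0.082131 > 0 → root in [1.665375, 1.752813]
step 5: m = 1.709094, f(m) = -0.073846 < 0 → root in [1.709094, 1.752813]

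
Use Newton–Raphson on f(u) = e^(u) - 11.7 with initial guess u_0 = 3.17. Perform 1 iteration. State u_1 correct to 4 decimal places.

f'(u) = e^(u)
u_0 = 3.170000: f = 12.107484, f' = 23.807484 → u_1 = 3.170000 - (12.107484)/(23.807484) = 2.661442

2.6614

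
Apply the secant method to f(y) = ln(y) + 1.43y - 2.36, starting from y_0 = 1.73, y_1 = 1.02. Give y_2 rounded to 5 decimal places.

1.42550

f(y_0) = 0.662021, f(y_1) = -0.881597
y_2 = 1.020000 - (-0.881597)·(1.020000 - 1.730000)/(-0.881597 - (0.662021)) = 1.425498; f(y_2) = 0.032983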